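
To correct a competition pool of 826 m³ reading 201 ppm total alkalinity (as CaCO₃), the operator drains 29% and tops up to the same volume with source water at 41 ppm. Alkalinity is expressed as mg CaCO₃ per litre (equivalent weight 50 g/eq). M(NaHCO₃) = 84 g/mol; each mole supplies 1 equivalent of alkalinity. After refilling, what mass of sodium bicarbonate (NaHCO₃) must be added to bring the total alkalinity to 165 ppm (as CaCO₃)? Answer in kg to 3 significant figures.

Volume: 826 m³ = 826,000 L.
After draining 29% and refilling: 201 × 0.71 + 41 × 0.29 = 154.6 ppm.
Deficit to target: 165 − 154.6 = 10.4 mg/L.
As CaCO₃: 10.4 mg/L × 826,000 L = 8590 g; ÷ 50 g/eq ÷ 1 = 171.8 mol NaHCO₃.
Mass: 171.8 × 84 = 14,430 g.

14.4 kg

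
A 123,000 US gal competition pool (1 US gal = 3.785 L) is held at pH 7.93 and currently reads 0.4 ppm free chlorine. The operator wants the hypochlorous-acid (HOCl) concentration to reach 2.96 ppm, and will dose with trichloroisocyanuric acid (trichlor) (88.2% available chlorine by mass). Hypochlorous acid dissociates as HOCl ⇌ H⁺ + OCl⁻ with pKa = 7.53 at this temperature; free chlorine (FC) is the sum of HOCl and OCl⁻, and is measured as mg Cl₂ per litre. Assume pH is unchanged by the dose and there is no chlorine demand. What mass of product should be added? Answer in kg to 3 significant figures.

5.28 kg

Volume: 123,000 US gal × 3.785 L/gal = 465,555 L.
[OCl⁻]/[HOCl] = 10^(pH − pKa) = 10^(7.93 − 7.53) = 2.512; fraction as HOCl = 1/(1 + 2.512) = 0.2847.
Free chlorine required for 2.96 ppm HOCl: 2.96 / 0.2847 = 10.4 ppm.
FC to add: 10.4 − 0.4 = 9.995 mg/L as Cl₂.
Cl₂ equivalent: 9.995 mg/L × 465,555 L = 4653 g.
Product at 88.2% available Cl: 4653 / 0.882 = 5276 g.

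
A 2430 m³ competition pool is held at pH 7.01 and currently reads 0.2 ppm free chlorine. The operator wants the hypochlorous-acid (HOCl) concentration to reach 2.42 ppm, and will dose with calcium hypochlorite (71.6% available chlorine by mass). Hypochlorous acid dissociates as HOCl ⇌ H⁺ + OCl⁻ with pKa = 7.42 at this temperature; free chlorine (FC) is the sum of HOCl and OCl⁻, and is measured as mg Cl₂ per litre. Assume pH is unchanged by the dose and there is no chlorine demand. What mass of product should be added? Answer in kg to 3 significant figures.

10.7 kg

Volume: 2430 m³ = 2,430,000 L.
[OCl⁻]/[HOCl] = 10^(pH − pKa) = 10^(7.01 − 7.42) = 0.389; fraction as HOCl = 1/(1 + 0.389) = 0.7199.
Free chlorine required for 2.42 ppm HOCl: 2.42 / 0.7199 = 3.361 ppm.
FC to add: 3.361 − 0.2 = 3.161 mg/L as Cl₂.
Cl₂ equivalent: 3.161 mg/L × 2,430,000 L = 7682 g.
Product at 71.6% available Cl: 7682 / 0.716 = 10,730 g.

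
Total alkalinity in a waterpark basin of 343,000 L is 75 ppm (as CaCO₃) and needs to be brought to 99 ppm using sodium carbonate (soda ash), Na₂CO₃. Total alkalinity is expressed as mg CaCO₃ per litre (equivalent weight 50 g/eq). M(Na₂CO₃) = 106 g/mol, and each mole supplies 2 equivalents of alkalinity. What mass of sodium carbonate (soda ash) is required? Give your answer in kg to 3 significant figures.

8.73 kg

Alkalinity to add: (99 − 75) = 24 mg/L as CaCO₃ × 343,000 L = 8232 g as CaCO₃.
Equivalents: 8232 g ÷ 50 g/eq = 164.6 eq.
Each mole of Na₂CO₃ supplies 2 eq, so 164.6 / 2 = 82.32 mol.
Mass: 82.32 mol × 106 g/mol = 8726 g.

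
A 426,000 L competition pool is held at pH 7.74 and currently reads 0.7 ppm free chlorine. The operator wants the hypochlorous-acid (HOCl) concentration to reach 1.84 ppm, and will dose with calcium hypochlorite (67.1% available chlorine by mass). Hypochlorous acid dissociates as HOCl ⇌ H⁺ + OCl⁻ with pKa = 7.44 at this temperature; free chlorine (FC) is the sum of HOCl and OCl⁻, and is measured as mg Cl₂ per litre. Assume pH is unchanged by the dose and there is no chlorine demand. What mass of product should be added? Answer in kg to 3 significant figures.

3.05 kg

[OCl⁻]/[HOCl] = 10^(pH − pKa) = 10^(7.74 − 7.44) = 1.995; fraction as HOCl = 1/(1 + 1.995) = 0.3339.
Free chlorine required for 1.84 ppm HOCl: 1.84 / 0.3339 = 5.511 ppm.
FC to add: 5.511 − 0.7 = 4.811 mg/L as Cl₂.
Cl₂ equivalent: 4.811 mg/L × 426,000 L = 2050 g.
Product at 67.1% available Cl: 2050 / 0.671 = 3055 g.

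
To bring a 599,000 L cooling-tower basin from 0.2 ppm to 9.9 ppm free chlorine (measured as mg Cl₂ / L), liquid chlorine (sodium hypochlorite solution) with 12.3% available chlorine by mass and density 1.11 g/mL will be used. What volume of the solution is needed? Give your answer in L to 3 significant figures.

Chlorine deficit: 9.9 − 0.2 = 9.7 ppm = 9.7 mg/L as Cl₂.
Cl₂ equivalent needed: 9.7 mg/L × 599,000 L = 5,810,000 mg = 5810 g.
Product at 12.3% available chlorine: 5810 / 0.123 = 47,240 g.
Volume at density 1.11 g/mL: 47,240 g ÷ 1.11 g/mL = 42,560 mL.

42.6 L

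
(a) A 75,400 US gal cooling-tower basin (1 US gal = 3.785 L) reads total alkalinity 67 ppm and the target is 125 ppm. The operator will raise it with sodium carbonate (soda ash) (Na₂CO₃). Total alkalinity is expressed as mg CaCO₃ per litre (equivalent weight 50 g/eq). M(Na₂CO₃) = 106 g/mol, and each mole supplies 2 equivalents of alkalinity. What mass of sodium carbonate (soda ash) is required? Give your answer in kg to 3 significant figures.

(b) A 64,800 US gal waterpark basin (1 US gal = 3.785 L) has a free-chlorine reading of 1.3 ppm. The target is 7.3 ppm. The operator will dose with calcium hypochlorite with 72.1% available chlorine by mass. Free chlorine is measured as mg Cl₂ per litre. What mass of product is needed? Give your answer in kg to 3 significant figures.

(a) Volume: 75,400 US gal × 3.785 L/gal = 285,389 L.
(a) Alkalinity to add: (125 − 67) = 58 mg/L as CaCO₃ × 285,389 L = 16,550 g as CaCO₃.
(a) Equivalents: 16,550 g ÷ 50 g/eq = 331.1 eq.
(a) Each mole of Na₂CO₃ supplies 2 eq, so 331.1 / 2 = 165.5 mol.
(a) Mass: 165.5 mol × 106 g/mol = 17,550 g.

(b) Volume: 64,800 US gal × 3.785 L/gal = 245,268 L.
(b) Chlorine deficit: 7.3 − 1.3 = 6 ppm = 6 mg/L as Cl₂.
(b) Cl₂ equivalent needed: 6 mg/L × 245,268 L = 1,472,000 mg = 1472 g.
(b) Product at 72.1% available chlorine: 1472 / 0.721 = 2041 g.

(a) 17.5 kg; (b) 2.04 kg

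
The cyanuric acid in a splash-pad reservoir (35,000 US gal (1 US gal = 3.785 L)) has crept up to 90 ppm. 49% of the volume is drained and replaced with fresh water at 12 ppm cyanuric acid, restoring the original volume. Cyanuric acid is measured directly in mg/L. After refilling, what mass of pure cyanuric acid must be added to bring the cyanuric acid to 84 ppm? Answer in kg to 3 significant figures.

4.27 kg

Volume: 35,000 US gal × 3.785 L/gal = 132,475 L.
After draining 49% and refilling: 90 × 0.51 + 12 × 0.49 = 51.78 ppm.
Deficit to target: 84 − 51.78 = 32.22 mg/L.
Mass: 32.22 mg/L × 132,475 L = 4268 g cyanuric acid.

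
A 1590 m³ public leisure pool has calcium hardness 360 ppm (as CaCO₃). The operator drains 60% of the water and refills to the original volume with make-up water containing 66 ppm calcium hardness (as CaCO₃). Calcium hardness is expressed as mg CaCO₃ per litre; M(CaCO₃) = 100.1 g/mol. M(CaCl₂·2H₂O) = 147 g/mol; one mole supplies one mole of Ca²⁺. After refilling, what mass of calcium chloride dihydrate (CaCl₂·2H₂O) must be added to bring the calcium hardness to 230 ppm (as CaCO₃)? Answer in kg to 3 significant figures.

108 kg

Volume: 1590 m³ = 1,590,000 L.
After draining 60% and refilling: 360 × 0.40 + 66 × 0.60 = 183.6 ppm.
Deficit to target: 230 − 183.6 = 46.4 mg/L.
As CaCO₃: 46.4 mg/L × 1,590,000 L = 73,780 g; ÷ 100.1 = 737 mol Ca²⁺.
Mass: 737 × 147 = 108,300 g.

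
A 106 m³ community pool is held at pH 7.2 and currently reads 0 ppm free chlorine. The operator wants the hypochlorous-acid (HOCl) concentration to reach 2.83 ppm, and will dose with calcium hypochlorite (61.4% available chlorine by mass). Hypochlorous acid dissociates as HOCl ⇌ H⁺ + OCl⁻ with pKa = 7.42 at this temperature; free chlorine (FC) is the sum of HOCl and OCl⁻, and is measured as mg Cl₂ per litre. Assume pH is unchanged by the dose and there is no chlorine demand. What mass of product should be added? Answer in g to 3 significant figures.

783 g

Volume: 106 m³ = 106,000 L.
[OCl⁻]/[HOCl] = 10^(pH − pKa) = 10^(7.2 − 7.42) = 0.6026; fraction as HOCl = 1/(1 + 0.6026) = 0.624.
Free chlorine required for 2.83 ppm HOCl: 2.83 / 0.624 = 4.535 ppm.
FC to add: 4.535 − 0 = 4.535 mg/L as Cl₂.
Cl₂ equivalent: 4.535 mg/L × 106,000 L = 480.7 g.
Product at 61.4% available Cl: 480.7 / 0.614 = 783 g.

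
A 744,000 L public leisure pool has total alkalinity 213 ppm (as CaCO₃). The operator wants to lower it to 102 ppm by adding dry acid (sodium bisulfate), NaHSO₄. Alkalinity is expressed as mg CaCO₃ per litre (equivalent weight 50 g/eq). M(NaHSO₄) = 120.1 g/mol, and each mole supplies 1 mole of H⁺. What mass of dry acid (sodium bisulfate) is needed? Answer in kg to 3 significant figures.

Alkalinity to neutralize: (213 − 102) = 111 mg/L as CaCO₃ × 744,000 L = 82,580 g as CaCO₃.
Equivalents of H⁺ required: 82,580 ÷ 50 g/eq = 1652 eq = 1652 mol NaHSO₄.
Mass of NaHSO₄: 1652 × 120.1 = 198,400 g.

198 kg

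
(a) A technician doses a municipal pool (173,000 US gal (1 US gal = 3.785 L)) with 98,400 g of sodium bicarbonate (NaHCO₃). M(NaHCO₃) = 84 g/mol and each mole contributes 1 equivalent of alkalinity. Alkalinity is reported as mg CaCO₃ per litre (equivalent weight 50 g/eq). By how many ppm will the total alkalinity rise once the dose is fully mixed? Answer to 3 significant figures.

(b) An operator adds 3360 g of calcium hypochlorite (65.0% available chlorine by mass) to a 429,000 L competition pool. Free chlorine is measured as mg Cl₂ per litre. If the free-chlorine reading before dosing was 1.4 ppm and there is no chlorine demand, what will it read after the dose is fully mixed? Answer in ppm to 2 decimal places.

(a) 89.4 ppm; (b) 6.49 ppm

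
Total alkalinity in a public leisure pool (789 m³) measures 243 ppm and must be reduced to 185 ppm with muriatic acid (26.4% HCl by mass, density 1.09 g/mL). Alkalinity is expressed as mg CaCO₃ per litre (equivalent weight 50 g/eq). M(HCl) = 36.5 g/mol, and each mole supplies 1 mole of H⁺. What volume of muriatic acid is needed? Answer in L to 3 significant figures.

116 L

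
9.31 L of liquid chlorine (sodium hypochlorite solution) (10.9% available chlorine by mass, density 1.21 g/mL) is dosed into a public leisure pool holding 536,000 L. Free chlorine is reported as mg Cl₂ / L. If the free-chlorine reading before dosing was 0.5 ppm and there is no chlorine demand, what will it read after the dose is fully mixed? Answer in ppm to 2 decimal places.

Mass of solution: 9.31 L × 1000 mL/L × 1.21 g/mL = 11,270 g.
Available chlorine delivered: 11,270 g × 0.109 = 1228 g as Cl₂.
Concentration rise: 1228 g / 536,000 L = 2.291 mg/L = 2.29 ppm.
Final FC: 0.5 + 2.29 = 2.79 ppm.

2.79 ppm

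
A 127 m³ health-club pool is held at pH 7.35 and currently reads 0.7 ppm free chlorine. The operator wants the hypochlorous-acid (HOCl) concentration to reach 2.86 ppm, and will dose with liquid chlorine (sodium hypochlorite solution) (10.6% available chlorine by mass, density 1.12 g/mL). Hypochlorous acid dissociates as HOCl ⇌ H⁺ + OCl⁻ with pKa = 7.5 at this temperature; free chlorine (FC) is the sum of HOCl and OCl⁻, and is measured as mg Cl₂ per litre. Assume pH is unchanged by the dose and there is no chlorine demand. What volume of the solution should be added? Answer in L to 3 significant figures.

Volume: 127 m³ = 127,000 L.
[OCl⁻]/[HOCl] = 10^(pH − pKa) = 10^(7.35 − 7.5) = 0.7079; fraction as HOCl = 1/(1 + 0.7079) = 0.5855.
Free chlorine required for 2.86 ppm HOCl: 2.86 / 0.5855 = 4.885 ppm.
FC to add: 4.885 − 0.7 = 4.185 mg/L as Cl₂.
Cl₂ equivalent: 4.185 mg/L × 127,000 L = 531.5 g.
Product at 10.6% available Cl: 531.5 / 0.106 = 5014 g.
Volume: 5014 g ÷ 1.12 g/mL = 4477 mL.

4.48 L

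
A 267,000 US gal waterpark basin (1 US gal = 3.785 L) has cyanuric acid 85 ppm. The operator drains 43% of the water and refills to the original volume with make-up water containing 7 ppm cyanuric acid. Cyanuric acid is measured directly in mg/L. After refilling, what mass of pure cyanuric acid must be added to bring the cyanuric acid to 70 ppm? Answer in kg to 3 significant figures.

18.7 kg

Volume: 267,000 US gal × 3.785 L/gal = 1,010,595 L.
After draining 43% and refilling: 85 × 0.57 + 7 × 0.43 = 51.46 ppm.
Deficit to target: 70 − 51.46 = 18.54 mg/L.
Mass: 18.54 mg/L × 1,010,595 L = 18,740 g cyanuric acid.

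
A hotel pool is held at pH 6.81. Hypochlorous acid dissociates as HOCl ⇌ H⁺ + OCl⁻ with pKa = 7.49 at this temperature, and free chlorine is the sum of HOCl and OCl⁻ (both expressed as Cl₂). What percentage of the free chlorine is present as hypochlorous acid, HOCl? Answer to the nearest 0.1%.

82.7%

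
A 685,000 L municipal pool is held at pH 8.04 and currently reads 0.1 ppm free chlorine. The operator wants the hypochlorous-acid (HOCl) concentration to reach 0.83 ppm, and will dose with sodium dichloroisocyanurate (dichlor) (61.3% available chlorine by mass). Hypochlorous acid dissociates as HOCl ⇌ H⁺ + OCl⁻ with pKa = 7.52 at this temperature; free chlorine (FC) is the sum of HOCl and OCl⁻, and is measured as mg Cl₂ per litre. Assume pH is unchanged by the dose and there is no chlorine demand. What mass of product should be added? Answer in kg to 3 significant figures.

3.89 kg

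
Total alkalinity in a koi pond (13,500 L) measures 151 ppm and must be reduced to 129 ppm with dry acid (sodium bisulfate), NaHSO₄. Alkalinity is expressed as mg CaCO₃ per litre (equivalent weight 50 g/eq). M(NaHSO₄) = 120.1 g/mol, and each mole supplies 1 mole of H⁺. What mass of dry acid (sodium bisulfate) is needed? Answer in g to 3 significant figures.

713 g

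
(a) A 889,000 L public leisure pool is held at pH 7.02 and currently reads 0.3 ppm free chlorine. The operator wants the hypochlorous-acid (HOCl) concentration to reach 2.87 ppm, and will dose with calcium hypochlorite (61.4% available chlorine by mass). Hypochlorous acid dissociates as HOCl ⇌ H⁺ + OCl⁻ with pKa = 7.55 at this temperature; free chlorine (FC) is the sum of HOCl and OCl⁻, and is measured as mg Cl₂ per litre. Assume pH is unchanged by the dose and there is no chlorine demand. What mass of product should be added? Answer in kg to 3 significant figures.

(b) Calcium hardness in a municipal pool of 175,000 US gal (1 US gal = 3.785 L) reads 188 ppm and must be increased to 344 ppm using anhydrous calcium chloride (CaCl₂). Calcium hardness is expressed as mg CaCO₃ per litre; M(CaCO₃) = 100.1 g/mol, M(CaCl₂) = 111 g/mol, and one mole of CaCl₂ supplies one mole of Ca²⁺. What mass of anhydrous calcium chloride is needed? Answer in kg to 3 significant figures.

(a) 4.95 kg; (b) 115 kg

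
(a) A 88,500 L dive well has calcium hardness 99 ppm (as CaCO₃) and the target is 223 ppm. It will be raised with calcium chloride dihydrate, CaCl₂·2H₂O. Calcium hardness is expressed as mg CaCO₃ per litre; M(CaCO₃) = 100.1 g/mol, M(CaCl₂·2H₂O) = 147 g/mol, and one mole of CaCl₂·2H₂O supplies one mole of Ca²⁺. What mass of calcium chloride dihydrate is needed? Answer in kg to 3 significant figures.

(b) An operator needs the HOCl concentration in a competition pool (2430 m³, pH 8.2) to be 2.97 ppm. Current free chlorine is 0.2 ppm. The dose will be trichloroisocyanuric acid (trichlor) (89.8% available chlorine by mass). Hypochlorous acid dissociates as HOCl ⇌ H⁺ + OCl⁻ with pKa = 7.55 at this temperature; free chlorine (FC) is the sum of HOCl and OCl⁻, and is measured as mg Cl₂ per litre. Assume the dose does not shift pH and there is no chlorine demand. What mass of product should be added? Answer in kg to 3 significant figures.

(a) Hardness to add: (223 − 99) = 124 mg/L as CaCO₃ × 88,500 L = 10,970 g as CaCO₃.
(a) Moles of Ca²⁺ (1 mol Ca²⁺ ≡ 1 mol CaCO₃): 10,970 / 100.1 g/mol = 109.6 mol.
(a) Mass of CaCl₂·2H₂O: 109.6 × 147 = 16,120 g.

(b) Volume: 2430 m³ = 2,430,000 L.
(b) [OCl⁻]/[HOCl] = 10^(pH − pKa) = 10^(8.2 − 7.55) = 4.467; fraction as HOCl = 1/(1 + 4.467) = 0.1829.
(b) Free chlorine required for 2.97 ppm HOCl: 2.97 / 0.1829 = 16.24 ppm.
(b) FC to add: 16.24 − 0.2 = 16.04 mg/L as Cl₂.
(b) Cl₂ equivalent: 16.04 mg/L × 2,430,000 L = 38,970 g.
(b) Product at 89.8% available Cl: 38,970 / 0.898 = 43,390 g.

(a) 16.1 kg; (b) 43.4 kg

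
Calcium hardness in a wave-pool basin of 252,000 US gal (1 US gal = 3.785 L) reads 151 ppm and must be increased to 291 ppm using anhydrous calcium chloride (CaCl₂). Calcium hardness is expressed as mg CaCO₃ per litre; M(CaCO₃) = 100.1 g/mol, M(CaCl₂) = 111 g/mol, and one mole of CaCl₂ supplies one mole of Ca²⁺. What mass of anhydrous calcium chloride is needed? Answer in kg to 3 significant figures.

148 kg

Volume: 252,000 US gal × 3.785 L/gal = 953,820 L.
Hardness to add: (291 − 151) = 140 mg/L as CaCO₃ × 953,820 L = 133,500 g as CaCO₃.
Moles of Ca²⁺ (1 mol Ca²⁺ ≡ 1 mol CaCO₃): 133,500 / 100.1 g/mol = 1334 mol.
Mass of CaCl₂: 1334 × 111 = 148,100 g.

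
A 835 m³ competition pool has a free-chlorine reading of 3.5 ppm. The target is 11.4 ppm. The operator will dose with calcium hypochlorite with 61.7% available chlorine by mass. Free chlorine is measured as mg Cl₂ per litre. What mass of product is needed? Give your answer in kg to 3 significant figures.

10.7 kg

Volume: 835 m³ = 835,000 L.
Chlorine deficit: 11.4 − 3.5 = 7.9 ppm = 7.9 mg/L as Cl₂.
Cl₂ equivalent needed: 7.9 mg/L × 835,000 L = 6,596,000 mg = 6596 g.
Product at 61.7% available chlorine: 6596 / 0.617 = 10,690 g.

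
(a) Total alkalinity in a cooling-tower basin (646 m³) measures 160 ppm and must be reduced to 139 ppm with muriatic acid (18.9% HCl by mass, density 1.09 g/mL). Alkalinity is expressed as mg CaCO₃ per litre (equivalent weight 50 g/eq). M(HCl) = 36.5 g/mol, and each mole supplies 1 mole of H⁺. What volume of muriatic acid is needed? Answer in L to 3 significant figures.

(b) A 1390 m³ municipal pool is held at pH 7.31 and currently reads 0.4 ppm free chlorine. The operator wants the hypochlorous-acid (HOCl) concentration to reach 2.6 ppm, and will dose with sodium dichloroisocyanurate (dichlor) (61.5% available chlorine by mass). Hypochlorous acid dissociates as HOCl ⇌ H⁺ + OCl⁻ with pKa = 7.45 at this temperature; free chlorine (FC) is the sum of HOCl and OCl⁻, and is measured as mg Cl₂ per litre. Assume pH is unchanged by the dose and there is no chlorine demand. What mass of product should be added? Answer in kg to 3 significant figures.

(a) 48.1 L; (b) 9.23 kg

(a) Volume: 646 m³ = 646,000 L.
(a) Alkalinity to neutralize: (160 − 139) = 21 mg/L as CaCO₃ × 646,000 L = 13,570 g as CaCO₃.
(a) Equivalents of H⁺ required: 13,570 ÷ 50 g/eq = 271.3 eq = 271.3 mol HCl.
(a) Mass of HCl: 271.3 × 36.5 = 9903 g.
(a) Mass of 18.9% solution: 9903 / 0.189 = 52,400 g.
(a) Volume: 52,400 g ÷ 1.09 g/mL = 48,070 mL.

(b) Volume: 1390 m³ = 1,390,000 L.
(b) [OCl⁻]/[HOCl] = 10^(pH − pKa) = 10^(7.31 − 7.45) = 0.7244; fraction as HOCl = 1/(1 + 0.7244) = 0.5799.
(b) Free chlorine required for 2.6 ppm HOCl: 2.6 / 0.5799 = 4.484 ppm.
(b) FC to add: 4.484 − 0.4 = 4.084 mg/L as Cl₂.
(b) Cl₂ equivalent: 4.084 mg/L × 1,390,000 L = 5676 g.
(b) Product at 61.5% available Cl: 5676 / 0.615 = 9229 g.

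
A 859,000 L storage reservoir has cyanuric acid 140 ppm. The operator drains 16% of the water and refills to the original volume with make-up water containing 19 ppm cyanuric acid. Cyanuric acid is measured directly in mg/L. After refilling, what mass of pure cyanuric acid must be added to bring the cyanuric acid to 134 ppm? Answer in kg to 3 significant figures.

After draining 16% and refilling: 140 × 0.84 + 19 × 0.16 = 120.64 ppm.
Deficit to target: 134 − 120.64 = 13.36 mg/L.
Mass: 13.36 mg/L × 859,000 L = 11,480 g cyanuric acid.

11.5 kg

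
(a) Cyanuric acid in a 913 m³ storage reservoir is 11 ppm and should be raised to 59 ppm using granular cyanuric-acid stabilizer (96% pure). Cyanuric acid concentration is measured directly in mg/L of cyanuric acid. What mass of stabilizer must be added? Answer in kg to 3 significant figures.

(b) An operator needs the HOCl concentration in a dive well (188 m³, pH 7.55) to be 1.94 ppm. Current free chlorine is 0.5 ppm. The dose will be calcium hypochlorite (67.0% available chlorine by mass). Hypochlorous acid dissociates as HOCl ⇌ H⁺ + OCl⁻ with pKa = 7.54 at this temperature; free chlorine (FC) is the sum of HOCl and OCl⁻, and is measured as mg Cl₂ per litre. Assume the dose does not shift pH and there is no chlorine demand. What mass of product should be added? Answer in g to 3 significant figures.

(a) 45.6 kg; (b) 961 g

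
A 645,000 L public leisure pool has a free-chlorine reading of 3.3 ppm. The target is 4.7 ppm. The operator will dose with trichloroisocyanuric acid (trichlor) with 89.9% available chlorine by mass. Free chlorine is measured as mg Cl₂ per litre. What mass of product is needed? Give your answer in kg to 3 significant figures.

Chlorine deficit: 4.7 − 3.3 = 1.4 ppm = 1.4 mg/L as Cl₂.
Cl₂ equivalent needed: 1.4 mg/L × 645,000 L = 903,000 mg = 903 g.
Product at 89.9% available chlorine: 903 / 0.899 = 1004 g.

1.00 kg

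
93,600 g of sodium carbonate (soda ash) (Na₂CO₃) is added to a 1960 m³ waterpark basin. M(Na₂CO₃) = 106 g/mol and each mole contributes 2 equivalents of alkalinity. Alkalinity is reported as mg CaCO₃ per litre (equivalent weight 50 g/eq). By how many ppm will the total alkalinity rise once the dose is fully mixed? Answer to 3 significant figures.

45.1 ppm

Volume: 1960 m³ = 1,960,000 L.
Moles of Na₂CO₃: 93,600 g ÷ 106 g/mol = 883 mol → 1766 eq of alkalinity.
As CaCO₃: 1766 eq × 50 g/eq = 88,300 g.
Rise: 88,300 g / 1,960,000 L × 1000 = 45.05 mg/L.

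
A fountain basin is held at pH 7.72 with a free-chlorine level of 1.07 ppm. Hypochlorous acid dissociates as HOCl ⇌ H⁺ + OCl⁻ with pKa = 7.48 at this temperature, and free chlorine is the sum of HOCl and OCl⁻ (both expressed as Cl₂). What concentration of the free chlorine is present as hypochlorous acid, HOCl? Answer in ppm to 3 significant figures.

0.391 ppm

[OCl⁻]/[HOCl] = 10^(pH − pKa) = 10^(7.72 − 7.48) = 10^0.24 = 1.738.
Fraction as HOCl = 1 / (1 + 1.738) = 0.3653.
HOCl = 0.3653 × 1.07 ppm = 0.3908 ppm.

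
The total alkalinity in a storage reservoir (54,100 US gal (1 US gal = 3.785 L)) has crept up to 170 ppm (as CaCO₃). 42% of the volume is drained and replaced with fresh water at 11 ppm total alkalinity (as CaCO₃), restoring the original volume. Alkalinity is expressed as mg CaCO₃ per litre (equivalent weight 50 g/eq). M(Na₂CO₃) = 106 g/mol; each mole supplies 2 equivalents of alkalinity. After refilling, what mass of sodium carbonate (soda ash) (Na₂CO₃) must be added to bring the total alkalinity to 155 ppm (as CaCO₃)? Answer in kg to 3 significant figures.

11.2 kg

Volume: 54,100 US gal × 3.785 L/gal = 204,768 L.
After draining 42% and refilling: 170 × 0.58 + 11 × 0.42 = 103.22 ppm.
Deficit to target: 155 − 103.22 = 51.78 mg/L.
As CaCO₃: 51.78 mg/L × 204,768 L = 10,600 g; ÷ 50 g/eq ÷ 2 = 106 mol Na₂CO₃.
Mass: 106 × 106 = 11,240 g.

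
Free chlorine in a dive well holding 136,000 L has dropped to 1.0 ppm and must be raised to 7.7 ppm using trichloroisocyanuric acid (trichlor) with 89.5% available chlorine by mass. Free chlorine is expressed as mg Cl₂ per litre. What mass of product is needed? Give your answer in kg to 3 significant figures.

1.02 kg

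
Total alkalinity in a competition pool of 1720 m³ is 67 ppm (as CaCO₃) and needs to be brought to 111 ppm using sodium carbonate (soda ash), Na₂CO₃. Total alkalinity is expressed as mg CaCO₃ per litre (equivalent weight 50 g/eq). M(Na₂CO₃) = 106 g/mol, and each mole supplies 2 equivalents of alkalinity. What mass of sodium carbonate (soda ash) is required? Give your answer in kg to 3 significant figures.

Volume: 1720 m³ = 1,720,000 L.
Alkalinity to add: (111 − 67) = 44 mg/L as CaCO₃ × 1,720,000 L = 75,680 g as CaCO₃.
Equivalents: 75,680 g ÷ 50 g/eq = 1514 eq.
Each mole of Na₂CO₃ supplies 2 eq, so 1514 / 2 = 756.8 mol.
Mass: 756.8 mol × 106 g/mol = 80,220 g.

80.2 kg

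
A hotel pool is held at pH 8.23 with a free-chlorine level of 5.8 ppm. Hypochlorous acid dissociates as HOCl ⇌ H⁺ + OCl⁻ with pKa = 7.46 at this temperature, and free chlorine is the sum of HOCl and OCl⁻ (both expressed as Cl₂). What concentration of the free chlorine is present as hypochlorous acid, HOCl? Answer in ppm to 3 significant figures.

0.842 ppm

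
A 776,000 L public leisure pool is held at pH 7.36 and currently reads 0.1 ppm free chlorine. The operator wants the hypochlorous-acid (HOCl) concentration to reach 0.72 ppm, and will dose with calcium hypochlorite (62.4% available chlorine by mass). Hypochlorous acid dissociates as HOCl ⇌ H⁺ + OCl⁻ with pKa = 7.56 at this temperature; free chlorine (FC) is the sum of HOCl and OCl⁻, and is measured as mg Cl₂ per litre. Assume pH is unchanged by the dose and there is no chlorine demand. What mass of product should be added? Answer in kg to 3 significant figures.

[OCl⁻]/[HOCl] = 10^(pH − pKa) = 10^(7.36 − 7.56) = 0.631; fraction as HOCl = 1/(1 + 0.631) = 0.6131.
Free chlorine required for 0.72 ppm HOCl: 0.72 / 0.6131 = 1.174 ppm.
FC to add: 1.174 − 0.1 = 1.074 mg/L as Cl₂.
Cl₂ equivalent: 1.074 mg/L × 776,000 L = 833.6 g.
Product at 62.4% available Cl: 833.6 / 0.624 = 1336 g.

1.34 kg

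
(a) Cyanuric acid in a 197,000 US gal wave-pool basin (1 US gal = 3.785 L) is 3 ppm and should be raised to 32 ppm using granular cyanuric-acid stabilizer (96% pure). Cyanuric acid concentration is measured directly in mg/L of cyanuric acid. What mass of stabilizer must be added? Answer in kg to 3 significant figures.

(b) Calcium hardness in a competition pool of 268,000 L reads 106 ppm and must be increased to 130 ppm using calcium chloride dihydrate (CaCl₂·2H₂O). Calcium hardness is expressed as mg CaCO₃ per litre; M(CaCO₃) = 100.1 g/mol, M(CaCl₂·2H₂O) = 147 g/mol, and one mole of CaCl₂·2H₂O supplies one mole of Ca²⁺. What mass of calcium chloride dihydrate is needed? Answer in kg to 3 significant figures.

(a) Volume: 197,000 US gal × 3.785 L/gal = 745,645 L.
(a) CYA to add: (32 − 3) = 29 mg/L × 745,645 L = 21,620 g cyanuric acid.
(a) At 96% purity: 21,620 / 0.96 = 22,520 g product.

(b) Hardness to add: (130 − 106) = 24 mg/L as CaCO₃ × 268,000 L = 6432 g as CaCO₃.
(b) Moles of Ca²⁺ (1 mol Ca²⁺ ≡ 1 mol CaCO₃): 6432 / 100.1 g/mol = 64.26 mol.
(b) Mass of CaCl₂·2H₂O: 64.26 × 147 = 9446 g.

(a) 22.5 kg; (b) 9.45 kg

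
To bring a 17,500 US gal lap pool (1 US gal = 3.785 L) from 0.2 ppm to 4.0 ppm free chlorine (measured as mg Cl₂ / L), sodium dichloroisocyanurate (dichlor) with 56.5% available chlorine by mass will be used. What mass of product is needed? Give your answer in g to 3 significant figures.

445 g

Volume: 17,500 US gal × 3.785 L/gal = 66,238 L.
Chlorine deficit: 4.0 − 0.2 = 3.8 ppm = 3.8 mg/L as Cl₂.
Cl₂ equivalent needed: 3.8 mg/L × 66,238 L = 251,700 mg = 251.7 g.
Product at 56.5% available chlorine: 251.7 / 0.565 = 445.5 g.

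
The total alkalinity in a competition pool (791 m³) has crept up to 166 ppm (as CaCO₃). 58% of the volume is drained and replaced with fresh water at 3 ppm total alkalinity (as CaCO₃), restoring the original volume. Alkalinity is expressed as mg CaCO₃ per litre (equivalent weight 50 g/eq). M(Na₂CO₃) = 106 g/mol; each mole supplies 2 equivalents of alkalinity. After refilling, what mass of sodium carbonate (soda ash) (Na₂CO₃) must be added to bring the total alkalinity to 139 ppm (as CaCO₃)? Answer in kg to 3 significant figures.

56.6 kg

Volume: 791 m³ = 791,000 L.
After draining 58% and refilling: 166 × 0.42 + 3 × 0.58 = 71.46 ppm.
Deficit to target: 139 − 71.46 = 67.54 mg/L.
As CaCO₃: 67.54 mg/L × 791,000 L = 53,420 g; ÷ 50 g/eq ÷ 2 = 534.2 mol Na₂CO₃.
Mass: 534.2 × 106 = 56,630 g.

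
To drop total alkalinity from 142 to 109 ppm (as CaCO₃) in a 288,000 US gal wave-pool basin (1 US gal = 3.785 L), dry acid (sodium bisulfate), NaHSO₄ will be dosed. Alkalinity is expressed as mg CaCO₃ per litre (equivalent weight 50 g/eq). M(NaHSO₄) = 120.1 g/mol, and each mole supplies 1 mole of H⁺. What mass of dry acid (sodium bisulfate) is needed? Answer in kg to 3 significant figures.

86.4 kg

Volume: 288,000 US gal × 3.785 L/gal = 1,090,080 L.
Alkalinity to neutralize: (142 − 109) = 33 mg/L as CaCO₃ × 1,090,080 L = 35,970 g as CaCO₃.
Equivalents of H⁺ required: 35,970 ÷ 50 g/eq = 719.5 eq = 719.5 mol NaHSO₄.
Mass of NaHSO₄: 719.5 × 120.1 = 86,410 g.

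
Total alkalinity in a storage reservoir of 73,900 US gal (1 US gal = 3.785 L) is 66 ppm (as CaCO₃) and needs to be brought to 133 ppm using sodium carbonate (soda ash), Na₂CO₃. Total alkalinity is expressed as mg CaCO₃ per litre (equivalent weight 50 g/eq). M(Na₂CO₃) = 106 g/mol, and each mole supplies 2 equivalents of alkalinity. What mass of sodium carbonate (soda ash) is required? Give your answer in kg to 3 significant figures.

19.9 kg

Volume: 73,900 US gal × 3.785 L/gal = 279,712 L.
Alkalinity to add: (133 − 66) = 67 mg/L as CaCO₃ × 279,712 L = 18,740 g as CaCO₃.
Equivalents: 18,740 g ÷ 50 g/eq = 374.8 eq.
Each mole of Na₂CO₃ supplies 2 eq, so 374.8 / 2 = 187.4 mol.
Mass: 187.4 mol × 106 g/mol = 19,870 g.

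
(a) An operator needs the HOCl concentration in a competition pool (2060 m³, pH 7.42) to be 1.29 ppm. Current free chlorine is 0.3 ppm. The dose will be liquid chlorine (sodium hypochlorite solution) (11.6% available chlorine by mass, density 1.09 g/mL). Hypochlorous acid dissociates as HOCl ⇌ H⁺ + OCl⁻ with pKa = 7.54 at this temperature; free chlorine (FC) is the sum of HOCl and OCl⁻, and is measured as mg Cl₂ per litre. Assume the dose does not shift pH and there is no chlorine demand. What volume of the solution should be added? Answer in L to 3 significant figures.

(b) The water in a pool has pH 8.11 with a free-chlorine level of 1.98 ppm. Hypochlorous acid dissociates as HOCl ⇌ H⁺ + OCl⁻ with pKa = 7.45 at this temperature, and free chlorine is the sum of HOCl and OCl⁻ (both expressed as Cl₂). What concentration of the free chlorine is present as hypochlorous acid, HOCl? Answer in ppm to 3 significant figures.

(a) Volume: 2060 m³ = 2,060,000 L.
(a) [OCl⁻]/[HOCl] = 10^(pH − pKa) = 10^(7.42 − 7.54) = 0.7586; fraction as HOCl = 1/(1 + 0.7586) = 0.5686.
(a) Free chlorine required for 1.29 ppm HOCl: 1.29 / 0.5686 = 2.269 ppm.
(a) FC to add: 2.269 − 0.3 = 1.969 mg/L as Cl₂.
(a) Cl₂ equivalent: 1.969 mg/L × 2,060,000 L = 4055 g.
(a) Product at 11.6% available Cl: 4055 / 0.116 = 34,960 g.
(a) Volume: 34,960 g ÷ 1.09 g/mL = 32,070 mL.

(b) [OCl⁻]/[HOCl] = 10^(pH − pKa) = 10^(8.11 − 7.45) = 10^0.66 = 4.571.
(b) Fraction as HOCl = 1 / (1 + 4.571) = 0.1795.
(b) HOCl = 0.1795 × 1.98 ppm = 0.3554 ppm.

(a) 32.1 L; (b) 0.355 ppm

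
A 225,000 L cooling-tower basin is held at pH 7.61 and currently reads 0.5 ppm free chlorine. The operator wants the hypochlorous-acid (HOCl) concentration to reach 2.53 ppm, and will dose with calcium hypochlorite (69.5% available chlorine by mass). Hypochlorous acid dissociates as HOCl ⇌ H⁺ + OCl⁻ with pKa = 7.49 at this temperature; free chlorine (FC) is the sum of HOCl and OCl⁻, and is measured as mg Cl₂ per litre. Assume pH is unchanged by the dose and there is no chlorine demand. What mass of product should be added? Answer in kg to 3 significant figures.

1.74 kg

[OCl⁻]/[HOCl] = 10^(pH − pKa) = 10^(7.61 − 7.49) = 1.318; fraction as HOCl = 1/(1 + 1.318) = 0.4314.
Free chlorine required for 2.53 ppm HOCl: 2.53 / 0.4314 = 5.865 ppm.
FC to add: 5.865 − 0.5 = 5.365 mg/L as Cl₂.
Cl₂ equivalent: 5.365 mg/L × 225,000 L = 1207 g.
Product at 69.5% available Cl: 1207 / 0.695 = 1737 g.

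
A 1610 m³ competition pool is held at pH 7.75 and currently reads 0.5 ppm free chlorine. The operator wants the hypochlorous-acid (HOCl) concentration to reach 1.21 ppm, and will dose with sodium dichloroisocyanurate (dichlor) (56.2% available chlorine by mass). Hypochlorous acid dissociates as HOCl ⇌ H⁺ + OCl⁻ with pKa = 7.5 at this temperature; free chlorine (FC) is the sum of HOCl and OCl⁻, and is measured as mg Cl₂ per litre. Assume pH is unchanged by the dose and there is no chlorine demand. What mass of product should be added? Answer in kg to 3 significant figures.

8.20 kg

Volume: 1610 m³ = 1,610,000 L.
[OCl⁻]/[HOCl] = 10^(pH − pKa) = 10^(7.75 − 7.5) = 1.778; fraction as HOCl = 1/(1 + 1.778) = 0.3599.
Free chlorine required for 1.21 ppm HOCl: 1.21 / 0.3599 = 3.362 ppm.
FC to add: 3.362 − 0.5 = 2.862 mg/L as Cl₂.
Cl₂ equivalent: 2.862 mg/L × 1,610,000 L = 4607 g.
Product at 56.2% available Cl: 4607 / 0.562 = 8198 g.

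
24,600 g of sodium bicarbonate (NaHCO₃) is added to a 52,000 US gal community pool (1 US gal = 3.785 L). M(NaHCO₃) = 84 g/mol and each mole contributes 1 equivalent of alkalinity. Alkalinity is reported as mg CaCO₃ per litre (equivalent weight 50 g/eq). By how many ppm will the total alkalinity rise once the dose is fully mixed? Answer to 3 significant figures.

Volume: 52,000 US gal × 3.785 L/gal = 196,820 L.
Moles of NaHCO₃: 24,600 g ÷ 84 g/mol = 292.9 mol → 292.9 eq of alkalinity.
As CaCO₃: 292.9 eq × 50 g/eq = 14,640 g.
Rise: 14,640 g / 196,820 L × 1000 = 74.4 mg/L.

74.4 ppm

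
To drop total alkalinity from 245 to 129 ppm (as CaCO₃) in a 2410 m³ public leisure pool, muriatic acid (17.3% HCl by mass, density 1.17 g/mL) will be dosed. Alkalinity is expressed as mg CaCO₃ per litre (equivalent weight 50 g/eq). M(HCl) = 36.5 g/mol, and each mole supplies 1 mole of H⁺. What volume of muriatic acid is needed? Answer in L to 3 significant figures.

1,010 L

Volume: 2410 m³ = 2,410,000 L.
Alkalinity to neutralize: (245 − 129) = 116 mg/L as CaCO₃ × 2,410,000 L = 279,600 g as CaCO₃.
Equivalents of H⁺ required: 279,600 ÷ 50 g/eq = 5591 eq = 5591 mol HCl.
Mass of HCl: 5591 × 36.5 = 204,100 g.
Mass of 17.3% solution: 204,100 / 0.173 = 1,180,000 g.
Volume: 1,180,000 g ÷ 1.17 g/mL = 1,008,000 mL.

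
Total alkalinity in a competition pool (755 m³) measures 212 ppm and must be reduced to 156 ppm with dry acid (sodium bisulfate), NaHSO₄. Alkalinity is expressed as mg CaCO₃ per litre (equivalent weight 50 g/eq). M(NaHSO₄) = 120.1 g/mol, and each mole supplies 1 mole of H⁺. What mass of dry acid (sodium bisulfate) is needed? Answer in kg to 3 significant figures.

Volume: 755 m³ = 755,000 L.
Alkalinity to neutralize: (212 − 156) = 56 mg/L as CaCO₃ × 755,000 L = 42,280 g as CaCO₃.
Equivalents of H⁺ required: 42,280 ÷ 50 g/eq = 845.6 eq = 845.6 mol NaHSO₄.
Mass of NaHSO₄: 845.6 × 120.1 = 101,600 g.

102 kg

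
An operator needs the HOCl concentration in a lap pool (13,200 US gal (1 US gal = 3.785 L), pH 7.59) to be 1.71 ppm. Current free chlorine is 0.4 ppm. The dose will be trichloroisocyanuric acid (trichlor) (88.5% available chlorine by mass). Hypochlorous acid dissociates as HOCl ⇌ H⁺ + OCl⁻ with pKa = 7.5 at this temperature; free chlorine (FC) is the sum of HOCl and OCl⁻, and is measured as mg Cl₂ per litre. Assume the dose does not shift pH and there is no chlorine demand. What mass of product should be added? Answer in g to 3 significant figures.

193 g

Volume: 13,200 US gal × 3.785 L/gal = 49,962 L.
[OCl⁻]/[HOCl] = 10^(pH − pKa) = 10^(7.59 − 7.5) = 1.23; fraction as HOCl = 1/(1 + 1.23) = 0.4484.
Free chlorine required for 1.71 ppm HOCl: 1.71 / 0.4484 = 3.814 ppm.
FC to add: 3.814 − 0.4 = 3.414 mg/L as Cl₂.
Cl₂ equivalent: 3.414 mg/L × 49,962 L = 170.6 g.
Product at 88.5% available Cl: 170.6 / 0.885 = 192.7 g.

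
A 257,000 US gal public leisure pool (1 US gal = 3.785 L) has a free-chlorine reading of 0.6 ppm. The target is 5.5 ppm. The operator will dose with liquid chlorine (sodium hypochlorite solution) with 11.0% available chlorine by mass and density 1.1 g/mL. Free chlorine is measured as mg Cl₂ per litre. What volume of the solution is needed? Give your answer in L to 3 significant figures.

39.4 L

Volume: 257,000 US gal × 3.785 L/gal = 972,745 L.
Chlorine deficit: 5.5 − 0.6 = 4.9 ppm = 4.9 mg/L as Cl₂.
Cl₂ equivalent needed: 4.9 mg/L × 972,745 L = 4,766,000 mg = 4766 g.
Product at 11.0% available chlorine: 4766 / 0.11 = 43,330 g.
Volume at density 1.1 g/mL: 43,330 g ÷ 1.1 g/mL = 39,390 mL.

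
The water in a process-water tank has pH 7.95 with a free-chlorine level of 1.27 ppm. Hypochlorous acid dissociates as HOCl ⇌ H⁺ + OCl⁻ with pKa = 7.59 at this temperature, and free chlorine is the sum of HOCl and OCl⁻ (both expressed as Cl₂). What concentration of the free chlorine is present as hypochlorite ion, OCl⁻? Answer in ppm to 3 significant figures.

0.884 ppm

[OCl⁻]/[HOCl] = 10^(pH − pKa) = 10^(7.95 − 7.59) = 10^0.36 = 2.291.
Fraction as HOCl = 1 / (1 + 2.291) = 0.3039.
OCl⁻ = (1 − 0.3039) × 1.27 ppm = 0.8841 ppm.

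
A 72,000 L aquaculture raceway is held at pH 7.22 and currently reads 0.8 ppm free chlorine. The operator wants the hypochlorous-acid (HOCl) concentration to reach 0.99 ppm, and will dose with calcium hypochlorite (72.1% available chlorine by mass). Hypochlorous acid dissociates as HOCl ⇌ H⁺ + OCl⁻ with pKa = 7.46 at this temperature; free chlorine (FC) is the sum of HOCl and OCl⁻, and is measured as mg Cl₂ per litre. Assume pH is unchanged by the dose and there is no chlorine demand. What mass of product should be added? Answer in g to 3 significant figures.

[OCl⁻]/[HOCl] = 10^(pH − pKa) = 10^(7.22 − 7.46) = 0.5754; fraction as HOCl = 1/(1 + 0.5754) = 0.6347.
Free chlorine required for 0.99 ppm HOCl: 0.99 / 0.6347 = 1.56 ppm.
FC to add: 1.56 − 0.8 = 0.7597 mg/L as Cl₂.
Cl₂ equivalent: 0.7597 mg/L × 72,000 L = 54.7 g.
Product at 72.1% available Cl: 54.7 / 0.721 = 75.86 g.

75.9 g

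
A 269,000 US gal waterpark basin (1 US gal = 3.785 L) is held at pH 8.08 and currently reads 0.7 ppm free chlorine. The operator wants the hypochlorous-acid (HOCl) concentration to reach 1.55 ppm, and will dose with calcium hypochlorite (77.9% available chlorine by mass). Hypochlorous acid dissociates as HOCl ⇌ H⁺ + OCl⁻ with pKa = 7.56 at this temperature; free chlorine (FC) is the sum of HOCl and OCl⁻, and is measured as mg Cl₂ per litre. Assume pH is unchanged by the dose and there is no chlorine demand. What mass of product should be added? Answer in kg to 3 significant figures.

Volume: 269,000 US gal × 3.785 L/gal = 1,018,165 L.
[OCl⁻]/[HOCl] = 10^(pH − pKa) = 10^(8.08 − 7.56) = 3.311; fraction as HOCl = 1/(1 + 3.311) = 0.2319.
Free chlorine required for 1.55 ppm HOCl: 1.55 / 0.2319 = 6.683 ppm.
FC to add: 6.683 − 0.7 = 5.983 mg/L as Cl₂.
Cl₂ equivalent: 5.983 mg/L × 1,018,165 L = 6091 g.
Product at 77.9% available Cl: 6091 / 0.779 = 7819 g.

7.82 kg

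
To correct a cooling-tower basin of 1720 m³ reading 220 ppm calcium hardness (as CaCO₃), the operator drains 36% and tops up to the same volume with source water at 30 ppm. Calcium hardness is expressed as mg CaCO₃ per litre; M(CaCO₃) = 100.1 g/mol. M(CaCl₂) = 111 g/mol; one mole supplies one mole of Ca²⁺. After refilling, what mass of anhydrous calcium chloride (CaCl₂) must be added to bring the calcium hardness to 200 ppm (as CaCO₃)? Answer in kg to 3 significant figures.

92.3 kg

Volume: 1720 m³ = 1,720,000 L.
After draining 36% and refilling: 220 × 0.64 + 30 × 0.36 = 151.6 ppm.
Deficit to target: 200 − 151.6 = 48.4 mg/L.
As CaCO₃: 48.4 mg/L × 1,720,000 L = 83,250 g; ÷ 100.1 = 831.6 mol Ca²⁺.
Mass: 831.6 × 111 = 92,310 g.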